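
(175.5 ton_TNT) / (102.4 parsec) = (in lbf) 5.224e-08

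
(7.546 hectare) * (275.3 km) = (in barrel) 1.307e+11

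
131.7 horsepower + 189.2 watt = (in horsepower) 132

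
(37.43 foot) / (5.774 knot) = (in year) 1.218e-07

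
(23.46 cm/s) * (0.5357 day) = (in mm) 1.086e+07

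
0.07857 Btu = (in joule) 82.9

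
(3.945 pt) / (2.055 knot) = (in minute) 2.194e-05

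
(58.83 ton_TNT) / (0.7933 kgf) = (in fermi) 3.164e+25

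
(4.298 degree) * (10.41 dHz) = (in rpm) 0.7457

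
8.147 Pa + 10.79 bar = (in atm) 10.65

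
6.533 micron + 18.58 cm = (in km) 0.0001858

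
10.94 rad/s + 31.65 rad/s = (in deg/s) 2440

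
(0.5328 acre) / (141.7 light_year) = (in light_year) 1.7e-31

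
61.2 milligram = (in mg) 61.2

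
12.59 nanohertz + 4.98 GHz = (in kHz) 4.98e+06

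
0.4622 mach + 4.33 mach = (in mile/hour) 3650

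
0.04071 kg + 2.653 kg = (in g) 2694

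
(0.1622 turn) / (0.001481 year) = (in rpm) 0.0002084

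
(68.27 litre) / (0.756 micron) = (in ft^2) 9.72e+05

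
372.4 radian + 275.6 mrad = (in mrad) 3.727e+05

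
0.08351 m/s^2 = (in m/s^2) 0.08351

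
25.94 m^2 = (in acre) 0.00641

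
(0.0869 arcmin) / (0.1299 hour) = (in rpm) 5.162e-07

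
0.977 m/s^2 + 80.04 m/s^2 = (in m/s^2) 81.02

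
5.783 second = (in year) 1.834e-07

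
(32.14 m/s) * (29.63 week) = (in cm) 5.76e+10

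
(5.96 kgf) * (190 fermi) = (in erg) 0.0001111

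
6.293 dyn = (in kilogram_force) 6.417e-06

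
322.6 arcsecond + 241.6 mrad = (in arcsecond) 5.016e+04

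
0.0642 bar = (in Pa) 6420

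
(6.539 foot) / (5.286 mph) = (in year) 2.675e-08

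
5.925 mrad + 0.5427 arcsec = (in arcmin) 20.38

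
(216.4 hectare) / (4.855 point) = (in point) 3.582e+12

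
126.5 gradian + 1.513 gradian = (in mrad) 2011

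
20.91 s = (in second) 20.91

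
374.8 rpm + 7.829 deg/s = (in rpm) 376.1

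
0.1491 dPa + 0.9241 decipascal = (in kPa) 0.0001073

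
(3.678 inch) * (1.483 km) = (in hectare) 0.01385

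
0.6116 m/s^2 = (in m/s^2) 0.6116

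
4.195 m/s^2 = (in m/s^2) 4.195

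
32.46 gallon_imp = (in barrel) 0.9282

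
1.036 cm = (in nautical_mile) 5.594e-06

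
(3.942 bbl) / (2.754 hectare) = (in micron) 22.76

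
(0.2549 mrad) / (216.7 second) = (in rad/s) 1.176e-06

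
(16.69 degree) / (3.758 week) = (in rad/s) 1.282e-07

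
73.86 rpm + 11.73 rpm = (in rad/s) 8.963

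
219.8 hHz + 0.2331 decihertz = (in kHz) 21.98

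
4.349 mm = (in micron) 4349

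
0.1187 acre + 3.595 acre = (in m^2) 1.503e+04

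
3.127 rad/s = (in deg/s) 179.2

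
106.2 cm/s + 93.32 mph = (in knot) 83.16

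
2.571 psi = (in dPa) 1.773e+05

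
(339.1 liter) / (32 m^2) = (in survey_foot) 0.03477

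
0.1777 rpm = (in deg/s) 1.066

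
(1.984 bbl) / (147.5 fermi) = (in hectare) 2.139e+08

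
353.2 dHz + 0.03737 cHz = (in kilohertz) 0.03532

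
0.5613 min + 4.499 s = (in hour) 0.0106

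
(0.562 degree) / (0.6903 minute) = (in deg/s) 0.01357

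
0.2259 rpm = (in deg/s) 1.355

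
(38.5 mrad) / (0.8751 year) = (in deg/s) 7.993e-08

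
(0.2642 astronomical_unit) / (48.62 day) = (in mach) 27.63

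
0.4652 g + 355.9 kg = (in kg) 355.9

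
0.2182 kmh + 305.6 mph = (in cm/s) 1.367e+04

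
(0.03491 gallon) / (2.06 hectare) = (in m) 6.415e-09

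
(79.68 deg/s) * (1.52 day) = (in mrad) 1.826e+08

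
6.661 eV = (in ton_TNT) 2.551e-28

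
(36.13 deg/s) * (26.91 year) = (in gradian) 3.407e+10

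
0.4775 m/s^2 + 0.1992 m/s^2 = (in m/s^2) 0.6767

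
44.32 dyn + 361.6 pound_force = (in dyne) 1.608e+08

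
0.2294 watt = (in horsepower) 0.0003076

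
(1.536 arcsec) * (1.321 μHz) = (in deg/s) 5.636e-10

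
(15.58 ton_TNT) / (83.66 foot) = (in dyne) 2.556e+14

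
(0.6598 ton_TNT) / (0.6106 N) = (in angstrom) 4.521e+19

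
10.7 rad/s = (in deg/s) 613.1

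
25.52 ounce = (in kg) 0.7235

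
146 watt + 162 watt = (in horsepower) 0.413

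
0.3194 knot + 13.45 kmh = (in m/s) 3.9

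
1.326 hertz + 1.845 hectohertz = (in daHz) 18.58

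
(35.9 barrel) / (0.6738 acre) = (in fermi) 2.093e+12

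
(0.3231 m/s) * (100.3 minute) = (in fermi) 1.944e+18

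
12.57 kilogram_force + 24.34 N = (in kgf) 15.05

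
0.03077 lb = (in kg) 0.01396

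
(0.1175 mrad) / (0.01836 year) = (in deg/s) 1.163e-08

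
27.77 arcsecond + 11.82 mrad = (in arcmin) 41.1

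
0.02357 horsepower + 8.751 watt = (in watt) 26.33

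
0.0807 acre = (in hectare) 0.03266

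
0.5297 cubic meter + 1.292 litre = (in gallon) 140.3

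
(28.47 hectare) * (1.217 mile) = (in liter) 5.576e+11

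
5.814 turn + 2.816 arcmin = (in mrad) 3.653e+04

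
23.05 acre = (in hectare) 9.328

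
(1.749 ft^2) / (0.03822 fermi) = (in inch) 1.674e+17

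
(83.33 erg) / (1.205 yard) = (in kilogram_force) 7.712e-07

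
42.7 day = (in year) 0.117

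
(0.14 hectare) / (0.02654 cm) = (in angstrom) 5.275e+16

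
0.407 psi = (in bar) 0.02806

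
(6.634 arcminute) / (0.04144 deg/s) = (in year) 8.461e-08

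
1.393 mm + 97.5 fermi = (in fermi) 1.393e+12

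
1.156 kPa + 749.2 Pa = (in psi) 0.2763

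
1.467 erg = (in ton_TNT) 3.506e-17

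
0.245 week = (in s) 1.482e+05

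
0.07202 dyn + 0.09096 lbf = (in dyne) 4.046e+04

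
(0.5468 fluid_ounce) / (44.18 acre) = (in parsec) 2.931e-27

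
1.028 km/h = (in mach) 0.0008386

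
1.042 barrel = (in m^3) 0.1657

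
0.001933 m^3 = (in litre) 1.933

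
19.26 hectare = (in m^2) 1.926e+05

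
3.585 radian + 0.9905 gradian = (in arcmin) 1.238e+04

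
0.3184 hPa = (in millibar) 0.3184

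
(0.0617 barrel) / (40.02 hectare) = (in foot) 8.042e-08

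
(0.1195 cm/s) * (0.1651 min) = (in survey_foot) 0.03884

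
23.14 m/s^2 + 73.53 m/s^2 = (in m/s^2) 96.67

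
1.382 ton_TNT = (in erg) 5.782e+16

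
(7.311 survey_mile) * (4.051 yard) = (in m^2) 4.358e+04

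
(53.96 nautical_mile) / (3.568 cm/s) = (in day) 32.42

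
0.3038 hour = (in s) 1094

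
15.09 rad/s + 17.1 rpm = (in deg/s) 967.2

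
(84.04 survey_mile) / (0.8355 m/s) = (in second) 1.619e+05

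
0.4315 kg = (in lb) 0.9513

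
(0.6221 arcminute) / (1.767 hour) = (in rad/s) 2.845e-08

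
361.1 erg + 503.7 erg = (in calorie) 2.067e-05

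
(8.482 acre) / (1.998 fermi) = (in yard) 1.879e+19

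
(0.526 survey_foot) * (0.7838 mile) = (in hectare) 0.02022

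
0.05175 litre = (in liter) 0.05175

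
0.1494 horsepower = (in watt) 111.4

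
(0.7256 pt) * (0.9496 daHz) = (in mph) 0.005437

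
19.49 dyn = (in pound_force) 4.382e-05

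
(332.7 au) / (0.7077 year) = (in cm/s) 2.23e+08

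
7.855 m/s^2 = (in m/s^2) 7.855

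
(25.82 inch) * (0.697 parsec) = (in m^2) 1.411e+16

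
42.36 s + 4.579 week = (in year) 0.08782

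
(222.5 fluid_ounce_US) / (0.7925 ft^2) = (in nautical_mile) 4.826e-05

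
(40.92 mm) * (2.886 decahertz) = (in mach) 0.003468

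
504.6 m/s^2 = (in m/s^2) 504.6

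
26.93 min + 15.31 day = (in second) 1.324e+06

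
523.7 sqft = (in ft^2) 523.7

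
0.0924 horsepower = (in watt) 68.9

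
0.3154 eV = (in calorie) 1.208e-20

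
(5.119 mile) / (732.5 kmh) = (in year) 1.284e-06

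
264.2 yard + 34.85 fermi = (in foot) 792.6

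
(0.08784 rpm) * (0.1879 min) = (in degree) 5.942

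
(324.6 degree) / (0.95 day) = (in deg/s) 0.003955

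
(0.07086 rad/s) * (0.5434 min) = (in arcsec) 4.765e+05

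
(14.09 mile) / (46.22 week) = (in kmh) 0.00292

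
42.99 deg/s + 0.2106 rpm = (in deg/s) 44.25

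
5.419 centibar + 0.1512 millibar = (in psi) 0.7882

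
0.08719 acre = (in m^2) 352.8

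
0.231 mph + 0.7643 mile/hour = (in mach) 0.001307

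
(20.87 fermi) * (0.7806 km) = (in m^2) 1.629e-11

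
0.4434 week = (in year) 0.008504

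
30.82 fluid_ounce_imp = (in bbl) 0.005508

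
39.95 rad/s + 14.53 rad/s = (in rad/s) 54.48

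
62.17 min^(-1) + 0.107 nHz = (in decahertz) 0.1036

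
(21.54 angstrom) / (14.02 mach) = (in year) 1.431e-20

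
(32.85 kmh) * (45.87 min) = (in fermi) 2.511e+19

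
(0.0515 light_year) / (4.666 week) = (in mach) 5.071e+05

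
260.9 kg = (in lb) 575.2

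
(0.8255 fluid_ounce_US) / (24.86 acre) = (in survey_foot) 7.961e-10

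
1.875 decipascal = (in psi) 2.719e-05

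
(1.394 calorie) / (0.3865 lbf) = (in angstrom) 3.392e+10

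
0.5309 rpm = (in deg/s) 3.185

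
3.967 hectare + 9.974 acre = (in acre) 19.78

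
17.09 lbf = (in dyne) 7.602e+06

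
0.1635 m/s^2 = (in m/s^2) 0.1635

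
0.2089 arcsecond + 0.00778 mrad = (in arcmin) 0.03023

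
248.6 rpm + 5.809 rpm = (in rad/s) 26.64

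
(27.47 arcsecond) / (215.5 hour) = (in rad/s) 1.717e-10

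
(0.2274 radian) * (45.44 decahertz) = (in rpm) 986.7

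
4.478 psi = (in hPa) 308.7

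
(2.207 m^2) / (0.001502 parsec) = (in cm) 4.762e-12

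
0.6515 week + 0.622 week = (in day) 8.914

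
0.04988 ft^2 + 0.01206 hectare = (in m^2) 120.6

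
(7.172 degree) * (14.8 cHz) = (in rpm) 0.1769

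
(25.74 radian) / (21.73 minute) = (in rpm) 0.1885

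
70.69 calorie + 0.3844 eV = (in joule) 295.8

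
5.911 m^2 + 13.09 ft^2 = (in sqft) 76.72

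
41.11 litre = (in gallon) 10.86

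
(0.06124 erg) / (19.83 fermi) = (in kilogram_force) 3.149e+04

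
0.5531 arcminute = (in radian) 0.0001609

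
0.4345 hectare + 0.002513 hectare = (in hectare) 0.437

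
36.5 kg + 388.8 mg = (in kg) 36.5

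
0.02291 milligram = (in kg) 2.291e-08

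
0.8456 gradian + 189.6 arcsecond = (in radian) 0.0142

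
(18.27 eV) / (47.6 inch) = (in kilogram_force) 2.469e-19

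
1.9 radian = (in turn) 0.3024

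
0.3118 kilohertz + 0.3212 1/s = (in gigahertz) 3.121e-07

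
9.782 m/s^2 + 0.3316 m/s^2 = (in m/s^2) 10.11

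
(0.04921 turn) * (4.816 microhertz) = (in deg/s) 8.532e-05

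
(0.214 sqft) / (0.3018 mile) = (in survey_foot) 0.0001343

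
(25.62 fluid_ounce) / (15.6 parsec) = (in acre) 3.889e-25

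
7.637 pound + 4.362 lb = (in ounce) 192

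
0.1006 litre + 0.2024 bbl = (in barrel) 0.203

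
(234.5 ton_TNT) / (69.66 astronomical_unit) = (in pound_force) 0.02117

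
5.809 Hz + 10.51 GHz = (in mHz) 1.051e+13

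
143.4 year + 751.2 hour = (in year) 143.5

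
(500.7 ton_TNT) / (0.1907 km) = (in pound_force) 2.47e+09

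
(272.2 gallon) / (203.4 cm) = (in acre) 0.0001252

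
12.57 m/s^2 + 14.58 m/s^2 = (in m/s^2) 27.15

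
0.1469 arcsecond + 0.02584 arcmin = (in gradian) 0.0005239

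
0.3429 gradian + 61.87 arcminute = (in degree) 1.34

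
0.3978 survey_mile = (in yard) 700.1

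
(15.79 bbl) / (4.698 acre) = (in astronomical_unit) 8.826e-16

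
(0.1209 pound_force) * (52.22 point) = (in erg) 9.907e+04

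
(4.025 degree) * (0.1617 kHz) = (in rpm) 108.5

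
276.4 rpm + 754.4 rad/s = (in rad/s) 783.3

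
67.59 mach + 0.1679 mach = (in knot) 4.485e+04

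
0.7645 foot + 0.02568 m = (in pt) 733.3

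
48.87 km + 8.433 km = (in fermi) 5.73e+19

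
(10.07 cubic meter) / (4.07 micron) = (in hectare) 247.4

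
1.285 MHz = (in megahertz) 1.285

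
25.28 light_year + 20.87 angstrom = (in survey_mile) 1.486e+14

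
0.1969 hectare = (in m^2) 1969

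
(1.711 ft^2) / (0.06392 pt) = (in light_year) 7.451e-13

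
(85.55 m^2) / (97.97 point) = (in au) 1.655e-08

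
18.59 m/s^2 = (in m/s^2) 18.59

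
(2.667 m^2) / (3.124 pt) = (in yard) 2647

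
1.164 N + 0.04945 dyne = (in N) 1.164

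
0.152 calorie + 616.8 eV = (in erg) 6.36e+06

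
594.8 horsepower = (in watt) 4.435e+05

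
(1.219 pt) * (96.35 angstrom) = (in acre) 1.024e-15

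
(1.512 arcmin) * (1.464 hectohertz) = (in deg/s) 3.689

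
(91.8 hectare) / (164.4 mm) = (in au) 3.733e-05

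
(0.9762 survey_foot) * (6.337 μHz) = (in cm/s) 0.0001886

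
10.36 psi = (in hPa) 714.3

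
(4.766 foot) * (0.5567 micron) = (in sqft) 8.705e-06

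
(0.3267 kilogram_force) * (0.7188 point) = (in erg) 8124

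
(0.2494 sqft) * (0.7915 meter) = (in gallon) 4.845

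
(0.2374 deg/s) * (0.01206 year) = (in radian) 1576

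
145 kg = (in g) 1.45e+05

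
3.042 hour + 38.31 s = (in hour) 3.053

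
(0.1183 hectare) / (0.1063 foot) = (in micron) 3.651e+10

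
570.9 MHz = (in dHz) 5.709e+09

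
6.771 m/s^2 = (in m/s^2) 6.771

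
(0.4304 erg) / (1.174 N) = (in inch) 1.443e-06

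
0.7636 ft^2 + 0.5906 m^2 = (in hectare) 6.615e-05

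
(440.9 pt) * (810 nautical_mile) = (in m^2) 2.333e+05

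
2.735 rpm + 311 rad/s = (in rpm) 2973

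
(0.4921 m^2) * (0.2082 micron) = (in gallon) 2.707e-05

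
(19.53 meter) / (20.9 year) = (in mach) 8.702e-11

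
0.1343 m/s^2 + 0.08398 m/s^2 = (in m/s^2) 0.2183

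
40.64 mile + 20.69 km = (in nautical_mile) 46.49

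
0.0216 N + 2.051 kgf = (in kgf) 2.053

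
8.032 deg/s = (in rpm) 1.339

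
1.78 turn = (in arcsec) 2.307e+06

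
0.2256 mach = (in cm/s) 7682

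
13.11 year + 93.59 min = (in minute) 6.891e+06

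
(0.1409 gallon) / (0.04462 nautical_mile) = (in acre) 1.595e-09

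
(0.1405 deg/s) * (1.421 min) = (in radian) 0.2091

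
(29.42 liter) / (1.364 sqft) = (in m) 0.2322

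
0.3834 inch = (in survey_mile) 6.051e-06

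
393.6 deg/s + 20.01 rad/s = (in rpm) 256.7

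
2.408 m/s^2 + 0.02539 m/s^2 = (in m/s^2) 2.433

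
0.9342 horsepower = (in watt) 696.6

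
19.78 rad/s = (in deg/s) 1133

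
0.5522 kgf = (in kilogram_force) 0.5522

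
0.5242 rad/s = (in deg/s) 30.03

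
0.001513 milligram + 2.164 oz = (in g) 61.35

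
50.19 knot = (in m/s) 25.82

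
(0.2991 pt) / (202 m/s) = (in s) 5.224e-07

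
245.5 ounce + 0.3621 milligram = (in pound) 15.34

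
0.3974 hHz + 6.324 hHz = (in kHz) 0.6721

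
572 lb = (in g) 2.595e+05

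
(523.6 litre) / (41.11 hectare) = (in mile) 7.914e-10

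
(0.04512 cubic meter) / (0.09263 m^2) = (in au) 3.256e-12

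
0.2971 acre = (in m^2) 1202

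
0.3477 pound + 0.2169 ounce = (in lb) 0.3613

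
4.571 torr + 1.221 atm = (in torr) 932.5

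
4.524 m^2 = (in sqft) 48.7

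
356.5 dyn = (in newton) 0.003565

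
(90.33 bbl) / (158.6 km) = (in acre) 2.238e-08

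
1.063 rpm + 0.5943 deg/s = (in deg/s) 6.972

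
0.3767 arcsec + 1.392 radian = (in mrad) 1392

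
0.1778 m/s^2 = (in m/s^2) 0.1778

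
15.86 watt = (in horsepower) 0.02127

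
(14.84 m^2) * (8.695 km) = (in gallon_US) 3.409e+07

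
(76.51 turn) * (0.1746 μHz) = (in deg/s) 0.004809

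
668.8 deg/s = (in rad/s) 11.67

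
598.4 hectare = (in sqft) 6.441e+07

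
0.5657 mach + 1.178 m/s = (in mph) 433.5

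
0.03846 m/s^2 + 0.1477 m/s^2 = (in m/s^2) 0.1862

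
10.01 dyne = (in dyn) 10.01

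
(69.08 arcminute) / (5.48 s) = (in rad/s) 0.003667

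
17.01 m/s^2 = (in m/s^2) 17.01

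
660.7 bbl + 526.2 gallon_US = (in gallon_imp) 2.354e+04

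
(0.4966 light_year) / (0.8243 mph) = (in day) 1.476e+11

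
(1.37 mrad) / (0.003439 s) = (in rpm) 3.804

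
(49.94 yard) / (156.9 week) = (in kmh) 1.732e-06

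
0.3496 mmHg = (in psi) 0.00676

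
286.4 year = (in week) 1.493e+04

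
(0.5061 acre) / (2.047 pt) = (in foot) 9.305e+06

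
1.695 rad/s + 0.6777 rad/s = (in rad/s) 2.373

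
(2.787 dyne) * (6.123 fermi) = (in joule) 1.706e-19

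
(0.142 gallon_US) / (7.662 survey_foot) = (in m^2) 0.0002302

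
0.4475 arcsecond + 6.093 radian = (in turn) 0.9697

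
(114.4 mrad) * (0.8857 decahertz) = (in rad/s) 1.013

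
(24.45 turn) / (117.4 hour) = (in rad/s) 0.0003635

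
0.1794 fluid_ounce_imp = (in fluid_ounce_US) 0.1724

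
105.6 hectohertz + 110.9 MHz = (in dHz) 1.109e+09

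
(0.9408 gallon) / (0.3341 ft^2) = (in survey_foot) 0.3764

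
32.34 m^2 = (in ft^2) 348.1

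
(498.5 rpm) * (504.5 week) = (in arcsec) 3.285e+15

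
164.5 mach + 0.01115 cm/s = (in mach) 164.5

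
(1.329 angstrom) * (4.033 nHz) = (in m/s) 5.36e-19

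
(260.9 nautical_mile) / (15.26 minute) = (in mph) 1180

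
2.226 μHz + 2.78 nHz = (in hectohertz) 2.229e-08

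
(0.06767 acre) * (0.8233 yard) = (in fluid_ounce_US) 6.971e+06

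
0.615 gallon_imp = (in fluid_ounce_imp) 98.4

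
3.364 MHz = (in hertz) 3.364e+06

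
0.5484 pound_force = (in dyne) 2.439e+05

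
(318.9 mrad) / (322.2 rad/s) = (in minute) 1.65e-05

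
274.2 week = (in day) 1919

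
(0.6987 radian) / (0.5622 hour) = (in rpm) 0.003297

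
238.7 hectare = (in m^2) 2.387e+06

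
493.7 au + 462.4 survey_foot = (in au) 493.7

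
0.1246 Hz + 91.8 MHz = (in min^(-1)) 5.508e+09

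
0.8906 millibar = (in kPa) 0.08906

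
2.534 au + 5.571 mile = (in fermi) 3.791e+26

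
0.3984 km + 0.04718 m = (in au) 2.663e-09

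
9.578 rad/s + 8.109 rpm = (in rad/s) 10.43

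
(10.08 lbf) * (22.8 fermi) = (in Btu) 9.69e-16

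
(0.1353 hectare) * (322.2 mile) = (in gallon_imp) 1.543e+11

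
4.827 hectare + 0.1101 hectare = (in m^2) 4.937e+04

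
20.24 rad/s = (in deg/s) 1160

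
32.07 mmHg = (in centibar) 4.276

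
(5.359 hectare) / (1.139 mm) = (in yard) 5.145e+07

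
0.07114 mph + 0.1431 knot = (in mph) 0.2358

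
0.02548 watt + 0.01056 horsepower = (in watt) 7.9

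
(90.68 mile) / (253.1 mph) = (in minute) 21.5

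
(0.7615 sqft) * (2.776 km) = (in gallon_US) 5.188e+04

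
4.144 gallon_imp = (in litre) 18.84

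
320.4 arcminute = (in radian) 0.0932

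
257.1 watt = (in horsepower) 0.3448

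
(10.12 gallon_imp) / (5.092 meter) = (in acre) 2.233e-06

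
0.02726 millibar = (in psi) 0.0003954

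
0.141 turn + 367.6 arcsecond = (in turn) 0.1413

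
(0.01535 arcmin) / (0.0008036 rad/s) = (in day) 6.431e-08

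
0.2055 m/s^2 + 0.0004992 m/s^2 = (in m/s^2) 0.206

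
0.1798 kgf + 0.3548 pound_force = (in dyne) 3.341e+05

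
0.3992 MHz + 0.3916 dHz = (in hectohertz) 3992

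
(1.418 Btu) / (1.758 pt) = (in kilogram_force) 2.46e+05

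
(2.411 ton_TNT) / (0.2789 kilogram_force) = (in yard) 4.034e+09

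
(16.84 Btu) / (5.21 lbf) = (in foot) 2515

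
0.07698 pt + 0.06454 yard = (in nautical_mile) 3.188e-05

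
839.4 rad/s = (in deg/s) 4.809e+04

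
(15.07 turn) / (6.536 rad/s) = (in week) 2.395e-05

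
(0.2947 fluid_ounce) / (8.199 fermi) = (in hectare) 1.063e+05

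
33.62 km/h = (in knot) 18.15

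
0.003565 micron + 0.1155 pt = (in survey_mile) 2.532e-08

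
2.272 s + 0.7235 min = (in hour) 0.01269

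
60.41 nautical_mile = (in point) 3.171e+08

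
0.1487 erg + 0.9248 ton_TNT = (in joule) 3.869e+09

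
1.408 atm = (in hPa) 1427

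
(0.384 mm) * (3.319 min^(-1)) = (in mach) 6.238e-08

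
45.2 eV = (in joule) 7.242e-18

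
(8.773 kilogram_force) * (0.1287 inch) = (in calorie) 0.06722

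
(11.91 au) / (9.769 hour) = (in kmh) 1.824e+08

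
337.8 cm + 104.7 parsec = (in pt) 9.158e+21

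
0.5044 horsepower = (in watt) 376.1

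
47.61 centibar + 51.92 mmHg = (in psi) 7.909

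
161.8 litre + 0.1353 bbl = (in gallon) 48.43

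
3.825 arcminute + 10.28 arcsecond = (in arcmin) 3.996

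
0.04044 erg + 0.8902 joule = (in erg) 8.902e+06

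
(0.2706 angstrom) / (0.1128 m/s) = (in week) 3.966e-16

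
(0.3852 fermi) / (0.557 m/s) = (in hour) 1.921e-19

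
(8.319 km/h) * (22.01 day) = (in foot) 1.442e+07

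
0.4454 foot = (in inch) 5.345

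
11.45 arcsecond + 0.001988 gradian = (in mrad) 0.08674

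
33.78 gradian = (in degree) 30.4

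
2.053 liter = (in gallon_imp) 0.4516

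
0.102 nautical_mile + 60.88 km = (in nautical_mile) 32.97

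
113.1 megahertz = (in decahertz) 1.131e+07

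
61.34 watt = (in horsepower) 0.08226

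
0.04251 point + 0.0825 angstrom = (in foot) 4.92e-05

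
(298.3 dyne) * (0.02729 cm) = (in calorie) 1.946e-07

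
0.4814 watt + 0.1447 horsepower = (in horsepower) 0.1453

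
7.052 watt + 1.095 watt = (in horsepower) 0.01093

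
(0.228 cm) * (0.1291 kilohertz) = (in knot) 0.5722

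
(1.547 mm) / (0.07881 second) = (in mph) 0.04391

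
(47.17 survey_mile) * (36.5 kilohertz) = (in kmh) 9.975e+09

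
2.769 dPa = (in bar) 2.769e-06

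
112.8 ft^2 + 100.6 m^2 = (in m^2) 111.1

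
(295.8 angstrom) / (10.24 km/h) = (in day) 1.204e-13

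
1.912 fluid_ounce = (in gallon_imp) 0.01244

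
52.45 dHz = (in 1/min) 314.7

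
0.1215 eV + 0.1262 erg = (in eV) 7.877e+10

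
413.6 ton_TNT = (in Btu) 1.64e+09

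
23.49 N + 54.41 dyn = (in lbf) 5.281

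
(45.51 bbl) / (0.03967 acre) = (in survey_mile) 2.801e-05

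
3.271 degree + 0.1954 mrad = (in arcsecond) 1.182e+04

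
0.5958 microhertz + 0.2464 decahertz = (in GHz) 2.464e-09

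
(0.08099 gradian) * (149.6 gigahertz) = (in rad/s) 1.903e+08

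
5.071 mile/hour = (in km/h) 8.161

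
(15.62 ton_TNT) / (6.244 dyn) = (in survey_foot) 3.434e+15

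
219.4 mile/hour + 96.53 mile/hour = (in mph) 315.9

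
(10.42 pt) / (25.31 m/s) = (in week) 2.401e-10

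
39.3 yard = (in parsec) 1.165e-15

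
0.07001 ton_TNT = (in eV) 1.828e+27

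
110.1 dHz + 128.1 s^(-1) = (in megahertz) 0.0001391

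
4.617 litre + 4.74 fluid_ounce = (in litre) 4.757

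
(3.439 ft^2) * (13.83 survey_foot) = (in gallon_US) 355.8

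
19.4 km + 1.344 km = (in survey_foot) 6.806e+04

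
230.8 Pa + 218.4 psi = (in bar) 15.06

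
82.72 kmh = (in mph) 51.4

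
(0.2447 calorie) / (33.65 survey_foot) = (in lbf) 0.02244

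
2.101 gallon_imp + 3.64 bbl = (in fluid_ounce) 1.989e+04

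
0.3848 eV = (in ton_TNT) 1.474e-29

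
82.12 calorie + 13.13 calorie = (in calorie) 95.25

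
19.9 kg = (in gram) 1.99e+04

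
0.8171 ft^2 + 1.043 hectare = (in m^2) 1.043e+04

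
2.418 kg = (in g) 2418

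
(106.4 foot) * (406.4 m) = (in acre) 3.257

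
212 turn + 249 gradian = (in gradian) 8.505e+04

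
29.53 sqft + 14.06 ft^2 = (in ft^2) 43.59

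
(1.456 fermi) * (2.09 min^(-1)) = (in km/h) 1.826e-16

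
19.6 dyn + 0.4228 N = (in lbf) 0.09509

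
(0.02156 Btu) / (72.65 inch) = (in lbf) 2.771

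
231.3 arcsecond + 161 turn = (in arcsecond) 2.087e+08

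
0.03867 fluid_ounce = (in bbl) 7.193e-06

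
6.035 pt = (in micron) 2129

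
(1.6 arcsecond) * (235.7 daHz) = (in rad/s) 0.01828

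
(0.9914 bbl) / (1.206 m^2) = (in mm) 130.7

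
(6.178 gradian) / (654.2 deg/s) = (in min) 0.0001417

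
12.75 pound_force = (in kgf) 5.783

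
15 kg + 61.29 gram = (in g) 1.506e+04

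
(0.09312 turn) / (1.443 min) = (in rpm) 0.06453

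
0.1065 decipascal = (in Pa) 0.01065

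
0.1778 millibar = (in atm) 0.0001755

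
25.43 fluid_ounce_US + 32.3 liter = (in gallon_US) 8.731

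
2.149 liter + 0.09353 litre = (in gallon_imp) 0.4933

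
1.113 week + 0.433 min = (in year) 0.02135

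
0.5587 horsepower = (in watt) 416.6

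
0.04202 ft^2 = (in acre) 9.646e-07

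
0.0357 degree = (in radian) 0.0006231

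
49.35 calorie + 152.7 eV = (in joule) 206.5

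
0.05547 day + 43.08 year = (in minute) 2.264e+07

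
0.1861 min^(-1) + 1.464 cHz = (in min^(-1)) 1.065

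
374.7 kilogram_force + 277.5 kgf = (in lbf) 1438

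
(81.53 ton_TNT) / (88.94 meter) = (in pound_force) 8.622e+08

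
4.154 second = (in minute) 0.06923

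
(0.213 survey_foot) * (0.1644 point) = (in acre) 9.304e-10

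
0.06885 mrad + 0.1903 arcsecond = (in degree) 0.003998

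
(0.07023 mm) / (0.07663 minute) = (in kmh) 5.499e-05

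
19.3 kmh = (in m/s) 5.361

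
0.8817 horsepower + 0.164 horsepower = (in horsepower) 1.046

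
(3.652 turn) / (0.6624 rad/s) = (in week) 5.728e-05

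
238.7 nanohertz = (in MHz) 2.387e-13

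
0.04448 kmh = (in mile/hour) 0.02764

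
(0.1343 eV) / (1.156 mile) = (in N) 1.157e-23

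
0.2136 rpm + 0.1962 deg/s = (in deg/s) 1.478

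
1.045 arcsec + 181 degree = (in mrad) 3159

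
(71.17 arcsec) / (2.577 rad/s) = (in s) 0.0001339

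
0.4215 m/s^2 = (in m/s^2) 0.4215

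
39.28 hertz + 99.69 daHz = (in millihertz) 1.036e+06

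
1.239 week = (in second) 7.493e+05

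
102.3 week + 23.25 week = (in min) 1.266e+06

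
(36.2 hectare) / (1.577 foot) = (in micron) 7.531e+11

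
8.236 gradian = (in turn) 0.02059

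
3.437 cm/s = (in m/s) 0.03437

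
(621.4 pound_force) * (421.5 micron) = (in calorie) 0.2785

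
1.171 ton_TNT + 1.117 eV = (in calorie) 1.171e+09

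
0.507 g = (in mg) 507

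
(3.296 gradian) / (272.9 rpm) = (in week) 2.995e-09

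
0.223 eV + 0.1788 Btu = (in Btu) 0.1788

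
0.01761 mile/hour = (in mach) 2.312e-05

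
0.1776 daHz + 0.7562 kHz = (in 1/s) 758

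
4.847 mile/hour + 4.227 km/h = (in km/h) 12.03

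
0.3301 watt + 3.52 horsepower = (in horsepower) 3.52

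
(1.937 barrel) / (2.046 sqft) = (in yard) 1.772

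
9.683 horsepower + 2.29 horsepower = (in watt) 8928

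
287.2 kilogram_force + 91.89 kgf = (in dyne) 3.718e+08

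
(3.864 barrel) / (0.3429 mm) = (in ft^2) 1.928e+04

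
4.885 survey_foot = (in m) 1.489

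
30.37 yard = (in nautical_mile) 0.01499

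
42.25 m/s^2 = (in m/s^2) 42.25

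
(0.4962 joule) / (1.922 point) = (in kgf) 74.62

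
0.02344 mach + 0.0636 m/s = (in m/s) 8.045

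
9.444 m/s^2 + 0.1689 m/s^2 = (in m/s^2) 9.613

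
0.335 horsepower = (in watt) 249.8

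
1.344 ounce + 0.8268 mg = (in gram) 38.1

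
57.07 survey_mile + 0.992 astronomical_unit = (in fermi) 1.484e+26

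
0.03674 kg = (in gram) 36.74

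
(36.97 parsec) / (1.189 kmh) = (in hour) 9.594e+14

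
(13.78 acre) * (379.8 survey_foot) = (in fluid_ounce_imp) 2.272e+11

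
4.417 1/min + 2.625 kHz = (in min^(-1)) 1.575e+05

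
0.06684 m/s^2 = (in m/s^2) 0.06684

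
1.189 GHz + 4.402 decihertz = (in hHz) 1.189e+07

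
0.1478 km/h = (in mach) 0.0001206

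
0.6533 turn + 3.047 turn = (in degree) 1332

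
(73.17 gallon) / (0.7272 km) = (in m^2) 0.0003809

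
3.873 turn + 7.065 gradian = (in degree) 1401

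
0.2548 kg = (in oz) 8.988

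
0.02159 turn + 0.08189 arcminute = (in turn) 0.02159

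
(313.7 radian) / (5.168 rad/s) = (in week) 0.0001004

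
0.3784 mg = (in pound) 8.342e-07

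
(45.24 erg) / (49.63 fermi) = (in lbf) 2.049e+07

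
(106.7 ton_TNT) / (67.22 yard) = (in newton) 7.263e+09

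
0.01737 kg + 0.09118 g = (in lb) 0.0385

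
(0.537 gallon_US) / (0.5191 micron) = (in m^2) 3916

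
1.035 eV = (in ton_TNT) 3.963e-29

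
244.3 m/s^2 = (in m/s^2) 244.3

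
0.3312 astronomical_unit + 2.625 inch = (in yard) 5.419e+10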